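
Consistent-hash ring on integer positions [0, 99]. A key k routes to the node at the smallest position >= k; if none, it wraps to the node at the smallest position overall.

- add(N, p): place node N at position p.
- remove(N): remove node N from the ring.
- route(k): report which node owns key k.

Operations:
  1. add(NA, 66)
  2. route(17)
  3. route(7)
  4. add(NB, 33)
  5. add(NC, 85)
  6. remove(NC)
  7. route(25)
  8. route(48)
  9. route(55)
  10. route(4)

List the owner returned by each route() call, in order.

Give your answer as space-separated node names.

Op 1: add NA@66 -> ring=[66:NA]
Op 2: route key 17: smallest pos >= 17 is 66 -> NA
Op 3: route key 7: smallest pos >= 7 is 66 -> NA
Op 4: add NB@33 -> ring=[33:NB,66:NA]
Op 5: add NC@85 -> ring=[33:NB,66:NA,85:NC]
Op 6: remove NC -> ring=[33:NB,66:NA]
Op 7: route key 25: smallest pos >= 25 is 33 -> NB
Op 8: route key 48: smallest pos >= 48 is 66 -> NA
Op 9: route key 55: smallest pos >= 55 is 66 -> NA
Op 10: route key 4: smallest pos >= 4 is 33 -> NB

Answer: NA NA NB NA NA NB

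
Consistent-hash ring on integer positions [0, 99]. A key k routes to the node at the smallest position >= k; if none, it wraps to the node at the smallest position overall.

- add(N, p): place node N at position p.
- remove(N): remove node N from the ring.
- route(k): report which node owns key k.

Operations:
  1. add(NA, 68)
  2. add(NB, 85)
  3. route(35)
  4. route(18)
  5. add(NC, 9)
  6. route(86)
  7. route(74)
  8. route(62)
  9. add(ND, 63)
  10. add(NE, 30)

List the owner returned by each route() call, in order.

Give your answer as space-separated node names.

Answer: NA NA NC NB NA

Derivation:
Op 1: add NA@68 -> ring=[68:NA]
Op 2: add NB@85 -> ring=[68:NA,85:NB]
Op 3: route key 35: smallest pos >= 35 is 68 -> NA
Op 4: route key 18: smallest pos >= 18 is 68 -> NA
Op 5: add NC@9 -> ring=[9:NC,68:NA,85:NB]
Op 6: route key 86: none >= 86, wrap to smallest pos 9 -> NC
Op 7: route key 74: smallest pos >= 74 is 85 -> NB
Op 8: route key 62: smallest pos >= 62 is 68 -> NA
Op 9: add ND@63 -> ring=[9:NC,63:ND,68:NA,85:NB]
Op 10: add NE@30 -> ring=[9:NC,30:NE,63:ND,68:NA,85:NB]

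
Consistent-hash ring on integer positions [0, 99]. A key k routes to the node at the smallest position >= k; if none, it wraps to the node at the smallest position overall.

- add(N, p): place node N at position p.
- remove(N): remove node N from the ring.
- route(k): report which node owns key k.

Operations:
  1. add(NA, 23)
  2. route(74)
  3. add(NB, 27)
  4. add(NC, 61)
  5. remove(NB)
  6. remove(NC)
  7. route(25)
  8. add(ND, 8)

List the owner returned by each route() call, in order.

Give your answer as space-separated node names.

Answer: NA NA

Derivation:
Op 1: add NA@23 -> ring=[23:NA]
Op 2: route key 74: none >= 74, wrap to smallest pos 23 -> NA
Op 3: add NB@27 -> ring=[23:NA,27:NB]
Op 4: add NC@61 -> ring=[23:NA,27:NB,61:NC]
Op 5: remove NB -> ring=[23:NA,61:NC]
Op 6: remove NC -> ring=[23:NA]
Op 7: route key 25: none >= 25, wrap to smallest pos 23 -> NA
Op 8: add ND@8 -> ring=[8:ND,23:NA]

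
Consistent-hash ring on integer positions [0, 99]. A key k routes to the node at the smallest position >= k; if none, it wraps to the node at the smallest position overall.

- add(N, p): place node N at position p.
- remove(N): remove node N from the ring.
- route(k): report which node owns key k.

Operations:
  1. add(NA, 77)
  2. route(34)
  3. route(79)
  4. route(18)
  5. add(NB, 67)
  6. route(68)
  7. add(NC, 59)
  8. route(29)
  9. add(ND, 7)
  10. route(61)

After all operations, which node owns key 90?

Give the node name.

Answer: ND

Derivation:
Op 1: add NA@77 -> ring=[77:NA]
Op 2: route key 34: smallest pos >= 34 is 77 -> NA
Op 3: route key 79: none >= 79, wrap to smallest pos 77 -> NA
Op 4: route key 18: smallest pos >= 18 is 77 -> NA
Op 5: add NB@67 -> ring=[67:NB,77:NA]
Op 6: route key 68: smallest pos >= 68 is 77 -> NA
Op 7: add NC@59 -> ring=[59:NC,67:NB,77:NA]
Op 8: route key 29: smallest pos >= 29 is 59 -> NC
Op 9: add ND@7 -> ring=[7:ND,59:NC,67:NB,77:NA]
Op 10: route key 61: smallest pos >= 61 is 67 -> NB
Final route key 90: none >= 90, wrap to smallest pos 7 -> ND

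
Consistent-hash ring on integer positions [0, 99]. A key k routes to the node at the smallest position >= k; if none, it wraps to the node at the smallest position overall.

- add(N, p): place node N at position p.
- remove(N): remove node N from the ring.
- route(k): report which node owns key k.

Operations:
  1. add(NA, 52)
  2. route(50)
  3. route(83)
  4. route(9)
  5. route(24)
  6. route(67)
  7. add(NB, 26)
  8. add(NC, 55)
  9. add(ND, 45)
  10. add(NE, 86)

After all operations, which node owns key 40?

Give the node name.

Answer: ND

Derivation:
Op 1: add NA@52 -> ring=[52:NA]
Op 2: route key 50: smallest pos >= 50 is 52 -> NA
Op 3: route key 83: none >= 83, wrap to smallest pos 52 -> NA
Op 4: route key 9: smallest pos >= 9 is 52 -> NA
Op 5: route key 24: smallest pos >= 24 is 52 -> NA
Op 6: route key 67: none >= 67, wrap to smallest pos 52 -> NA
Op 7: add NB@26 -> ring=[26:NB,52:NA]
Op 8: add NC@55 -> ring=[26:NB,52:NA,55:NC]
Op 9: add ND@45 -> ring=[26:NB,45:ND,52:NA,55:NC]
Op 10: add NE@86 -> ring=[26:NB,45:ND,52:NA,55:NC,86:NE]
Final route key 40: smallest pos >= 40 is 45 -> ND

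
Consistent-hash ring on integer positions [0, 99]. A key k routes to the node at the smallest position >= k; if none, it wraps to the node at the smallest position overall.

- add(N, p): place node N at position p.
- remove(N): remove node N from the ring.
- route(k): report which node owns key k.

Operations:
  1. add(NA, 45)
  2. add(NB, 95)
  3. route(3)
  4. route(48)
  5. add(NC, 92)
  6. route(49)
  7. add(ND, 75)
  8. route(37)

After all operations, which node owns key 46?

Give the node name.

Op 1: add NA@45 -> ring=[45:NA]
Op 2: add NB@95 -> ring=[45:NA,95:NB]
Op 3: route key 3: smallest pos >= 3 is 45 -> NA
Op 4: route key 48: smallest pos >= 48 is 95 -> NB
Op 5: add NC@92 -> ring=[45:NA,92:NC,95:NB]
Op 6: route key 49: smallest pos >= 49 is 92 -> NC
Op 7: add ND@75 -> ring=[45:NA,75:ND,92:NC,95:NB]
Op 8: route key 37: smallest pos >= 37 is 45 -> NA
Final route key 46: smallest pos >= 46 is 75 -> ND

Answer: ND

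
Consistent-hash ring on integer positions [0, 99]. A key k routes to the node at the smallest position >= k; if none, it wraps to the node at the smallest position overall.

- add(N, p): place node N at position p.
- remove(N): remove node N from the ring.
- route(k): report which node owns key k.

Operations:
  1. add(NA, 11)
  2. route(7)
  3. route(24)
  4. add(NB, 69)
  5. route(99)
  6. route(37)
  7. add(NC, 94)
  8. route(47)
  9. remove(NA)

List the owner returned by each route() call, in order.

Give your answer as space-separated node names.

Op 1: add NA@11 -> ring=[11:NA]
Op 2: route key 7: smallest pos >= 7 is 11 -> NA
Op 3: route key 24: none >= 24, wrap to smallest pos 11 -> NA
Op 4: add NB@69 -> ring=[11:NA,69:NB]
Op 5: route key 99: none >= 99, wrap to smallest pos 11 -> NA
Op 6: route key 37: smallest pos >= 37 is 69 -> NB
Op 7: add NC@94 -> ring=[11:NA,69:NB,94:NC]
Op 8: route key 47: smallest pos >= 47 is 69 -> NB
Op 9: remove NA -> ring=[69:NB,94:NC]

Answer: NA NA NA NB NB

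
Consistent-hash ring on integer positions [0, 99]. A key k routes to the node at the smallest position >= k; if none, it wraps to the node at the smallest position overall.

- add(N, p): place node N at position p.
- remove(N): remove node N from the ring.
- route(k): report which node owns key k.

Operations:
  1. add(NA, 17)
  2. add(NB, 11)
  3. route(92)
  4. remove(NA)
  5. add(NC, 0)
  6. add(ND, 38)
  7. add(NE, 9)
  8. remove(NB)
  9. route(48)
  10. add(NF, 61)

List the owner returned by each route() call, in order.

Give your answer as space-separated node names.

Answer: NB NC

Derivation:
Op 1: add NA@17 -> ring=[17:NA]
Op 2: add NB@11 -> ring=[11:NB,17:NA]
Op 3: route key 92: none >= 92, wrap to smallest pos 11 -> NB
Op 4: remove NA -> ring=[11:NB]
Op 5: add NC@0 -> ring=[0:NC,11:NB]
Op 6: add ND@38 -> ring=[0:NC,11:NB,38:ND]
Op 7: add NE@9 -> ring=[0:NC,9:NE,11:NB,38:ND]
Op 8: remove NB -> ring=[0:NC,9:NE,38:ND]
Op 9: route key 48: none >= 48, wrap to smallest pos 0 -> NC
Op 10: add NF@61 -> ring=[0:NC,9:NE,38:ND,61:NF]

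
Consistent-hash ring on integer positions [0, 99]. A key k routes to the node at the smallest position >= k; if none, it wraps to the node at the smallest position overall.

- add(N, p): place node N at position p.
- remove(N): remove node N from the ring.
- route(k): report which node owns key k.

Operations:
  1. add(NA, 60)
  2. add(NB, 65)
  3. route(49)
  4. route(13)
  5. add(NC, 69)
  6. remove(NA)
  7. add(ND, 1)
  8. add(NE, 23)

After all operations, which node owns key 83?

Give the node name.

Op 1: add NA@60 -> ring=[60:NA]
Op 2: add NB@65 -> ring=[60:NA,65:NB]
Op 3: route key 49: smallest pos >= 49 is 60 -> NA
Op 4: route key 13: smallest pos >= 13 is 60 -> NA
Op 5: add NC@69 -> ring=[60:NA,65:NB,69:NC]
Op 6: remove NA -> ring=[65:NB,69:NC]
Op 7: add ND@1 -> ring=[1:ND,65:NB,69:NC]
Op 8: add NE@23 -> ring=[1:ND,23:NE,65:NB,69:NC]
Final route key 83: none >= 83, wrap to smallest pos 1 -> ND

Answer: ND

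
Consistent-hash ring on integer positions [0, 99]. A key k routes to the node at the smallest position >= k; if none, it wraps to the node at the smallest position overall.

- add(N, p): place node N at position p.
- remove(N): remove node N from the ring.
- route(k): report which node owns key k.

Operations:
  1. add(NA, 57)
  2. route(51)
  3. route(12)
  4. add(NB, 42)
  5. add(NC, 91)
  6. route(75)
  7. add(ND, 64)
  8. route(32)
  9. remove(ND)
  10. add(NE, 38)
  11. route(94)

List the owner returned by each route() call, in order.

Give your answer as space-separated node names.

Answer: NA NA NC NB NE

Derivation:
Op 1: add NA@57 -> ring=[57:NA]
Op 2: route key 51: smallest pos >= 51 is 57 -> NA
Op 3: route key 12: smallest pos >= 12 is 57 -> NA
Op 4: add NB@42 -> ring=[42:NB,57:NA]
Op 5: add NC@91 -> ring=[42:NB,57:NA,91:NC]
Op 6: route key 75: smallest pos >= 75 is 91 -> NC
Op 7: add ND@64 -> ring=[42:NB,57:NA,64:ND,91:NC]
Op 8: route key 32: smallest pos >= 32 is 42 -> NB
Op 9: remove ND -> ring=[42:NB,57:NA,91:NC]
Op 10: add NE@38 -> ring=[38:NE,42:NB,57:NA,91:NC]
Op 11: route key 94: none >= 94, wrap to smallest pos 38 -> NE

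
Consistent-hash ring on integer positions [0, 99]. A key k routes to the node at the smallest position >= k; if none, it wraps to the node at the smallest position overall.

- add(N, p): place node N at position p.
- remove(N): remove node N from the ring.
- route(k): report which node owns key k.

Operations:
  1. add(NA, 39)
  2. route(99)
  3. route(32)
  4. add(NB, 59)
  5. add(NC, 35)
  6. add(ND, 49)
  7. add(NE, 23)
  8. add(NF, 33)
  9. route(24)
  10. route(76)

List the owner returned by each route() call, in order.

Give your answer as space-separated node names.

Op 1: add NA@39 -> ring=[39:NA]
Op 2: route key 99: none >= 99, wrap to smallest pos 39 -> NA
Op 3: route key 32: smallest pos >= 32 is 39 -> NA
Op 4: add NB@59 -> ring=[39:NA,59:NB]
Op 5: add NC@35 -> ring=[35:NC,39:NA,59:NB]
Op 6: add ND@49 -> ring=[35:NC,39:NA,49:ND,59:NB]
Op 7: add NE@23 -> ring=[23:NE,35:NC,39:NA,49:ND,59:NB]
Op 8: add NF@33 -> ring=[23:NE,33:NF,35:NC,39:NA,49:ND,59:NB]
Op 9: route key 24: smallest pos >= 24 is 33 -> NF
Op 10: route key 76: none >= 76, wrap to smallest pos 23 -> NE

Answer: NA NA NF NE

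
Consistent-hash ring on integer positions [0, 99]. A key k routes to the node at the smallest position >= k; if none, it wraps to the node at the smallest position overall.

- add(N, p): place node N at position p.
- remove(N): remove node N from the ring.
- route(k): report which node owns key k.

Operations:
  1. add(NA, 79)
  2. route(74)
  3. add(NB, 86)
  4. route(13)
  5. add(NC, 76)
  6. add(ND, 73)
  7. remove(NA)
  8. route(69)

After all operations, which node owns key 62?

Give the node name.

Answer: ND

Derivation:
Op 1: add NA@79 -> ring=[79:NA]
Op 2: route key 74: smallest pos >= 74 is 79 -> NA
Op 3: add NB@86 -> ring=[79:NA,86:NB]
Op 4: route key 13: smallest pos >= 13 is 79 -> NA
Op 5: add NC@76 -> ring=[76:NC,79:NA,86:NB]
Op 6: add ND@73 -> ring=[73:ND,76:NC,79:NA,86:NB]
Op 7: remove NA -> ring=[73:ND,76:NC,86:NB]
Op 8: route key 69: smallest pos >= 69 is 73 -> ND
Final route key 62: smallest pos >= 62 is 73 -> ND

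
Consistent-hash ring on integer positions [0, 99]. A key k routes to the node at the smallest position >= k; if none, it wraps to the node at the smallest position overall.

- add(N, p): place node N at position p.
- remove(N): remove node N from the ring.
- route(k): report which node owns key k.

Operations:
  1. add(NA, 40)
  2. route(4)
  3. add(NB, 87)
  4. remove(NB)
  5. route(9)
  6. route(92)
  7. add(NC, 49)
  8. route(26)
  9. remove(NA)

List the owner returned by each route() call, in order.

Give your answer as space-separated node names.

Op 1: add NA@40 -> ring=[40:NA]
Op 2: route key 4: smallest pos >= 4 is 40 -> NA
Op 3: add NB@87 -> ring=[40:NA,87:NB]
Op 4: remove NB -> ring=[40:NA]
Op 5: route key 9: smallest pos >= 9 is 40 -> NA
Op 6: route key 92: none >= 92, wrap to smallest pos 40 -> NA
Op 7: add NC@49 -> ring=[40:NA,49:NC]
Op 8: route key 26: smallest pos >= 26 is 40 -> NA
Op 9: remove NA -> ring=[49:NC]

Answer: NA NA NA NA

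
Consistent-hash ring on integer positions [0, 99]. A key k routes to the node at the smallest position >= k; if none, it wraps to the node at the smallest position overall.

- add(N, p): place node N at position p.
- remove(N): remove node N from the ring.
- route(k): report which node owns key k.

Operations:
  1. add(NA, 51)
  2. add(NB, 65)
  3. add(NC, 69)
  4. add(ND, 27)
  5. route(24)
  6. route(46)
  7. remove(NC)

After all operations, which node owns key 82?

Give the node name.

Op 1: add NA@51 -> ring=[51:NA]
Op 2: add NB@65 -> ring=[51:NA,65:NB]
Op 3: add NC@69 -> ring=[51:NA,65:NB,69:NC]
Op 4: add ND@27 -> ring=[27:ND,51:NA,65:NB,69:NC]
Op 5: route key 24: smallest pos >= 24 is 27 -> ND
Op 6: route key 46: smallest pos >= 46 is 51 -> NA
Op 7: remove NC -> ring=[27:ND,51:NA,65:NB]
Final route key 82: none >= 82, wrap to smallest pos 27 -> ND

Answer: ND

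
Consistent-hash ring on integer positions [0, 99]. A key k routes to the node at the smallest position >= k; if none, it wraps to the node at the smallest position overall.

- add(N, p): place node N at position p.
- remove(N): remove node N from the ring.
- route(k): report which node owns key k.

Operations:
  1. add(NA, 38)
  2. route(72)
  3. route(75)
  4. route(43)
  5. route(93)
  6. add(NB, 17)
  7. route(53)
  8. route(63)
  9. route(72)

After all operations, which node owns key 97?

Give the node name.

Answer: NB

Derivation:
Op 1: add NA@38 -> ring=[38:NA]
Op 2: route key 72: none >= 72, wrap to smallest pos 38 -> NA
Op 3: route key 75: none >= 75, wrap to smallest pos 38 -> NA
Op 4: route key 43: none >= 43, wrap to smallest pos 38 -> NA
Op 5: route key 93: none >= 93, wrap to smallest pos 38 -> NA
Op 6: add NB@17 -> ring=[17:NB,38:NA]
Op 7: route key 53: none >= 53, wrap to smallest pos 17 -> NB
Op 8: route key 63: none >= 63, wrap to smallest pos 17 -> NB
Op 9: route key 72: none >= 72, wrap to smallest pos 17 -> NB
Final route key 97: none >= 97, wrap to smallest pos 17 -> NB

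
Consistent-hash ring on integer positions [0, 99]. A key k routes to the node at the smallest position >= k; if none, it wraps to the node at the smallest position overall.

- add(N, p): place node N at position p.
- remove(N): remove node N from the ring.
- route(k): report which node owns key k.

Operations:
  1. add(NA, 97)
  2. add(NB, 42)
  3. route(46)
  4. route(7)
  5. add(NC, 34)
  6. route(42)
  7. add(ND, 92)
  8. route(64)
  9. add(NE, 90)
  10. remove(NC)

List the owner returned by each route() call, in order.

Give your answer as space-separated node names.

Answer: NA NB NB ND

Derivation:
Op 1: add NA@97 -> ring=[97:NA]
Op 2: add NB@42 -> ring=[42:NB,97:NA]
Op 3: route key 46: smallest pos >= 46 is 97 -> NA
Op 4: route key 7: smallest pos >= 7 is 42 -> NB
Op 5: add NC@34 -> ring=[34:NC,42:NB,97:NA]
Op 6: route key 42: smallest pos >= 42 is 42 -> NB
Op 7: add ND@92 -> ring=[34:NC,42:NB,92:ND,97:NA]
Op 8: route key 64: smallest pos >= 64 is 92 -> ND
Op 9: add NE@90 -> ring=[34:NC,42:NB,90:NE,92:ND,97:NA]
Op 10: remove NC -> ring=[42:NB,90:NE,92:ND,97:NA]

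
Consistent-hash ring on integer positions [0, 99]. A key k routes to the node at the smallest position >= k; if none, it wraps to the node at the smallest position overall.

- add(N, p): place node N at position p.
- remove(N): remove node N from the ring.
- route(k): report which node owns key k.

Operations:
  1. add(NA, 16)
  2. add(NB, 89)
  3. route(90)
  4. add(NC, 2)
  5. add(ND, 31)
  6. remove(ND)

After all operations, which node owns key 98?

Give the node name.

Answer: NC

Derivation:
Op 1: add NA@16 -> ring=[16:NA]
Op 2: add NB@89 -> ring=[16:NA,89:NB]
Op 3: route key 90: none >= 90, wrap to smallest pos 16 -> NA
Op 4: add NC@2 -> ring=[2:NC,16:NA,89:NB]
Op 5: add ND@31 -> ring=[2:NC,16:NA,31:ND,89:NB]
Op 6: remove ND -> ring=[2:NC,16:NA,89:NB]
Final route key 98: none >= 98, wrap to smallest pos 2 -> NC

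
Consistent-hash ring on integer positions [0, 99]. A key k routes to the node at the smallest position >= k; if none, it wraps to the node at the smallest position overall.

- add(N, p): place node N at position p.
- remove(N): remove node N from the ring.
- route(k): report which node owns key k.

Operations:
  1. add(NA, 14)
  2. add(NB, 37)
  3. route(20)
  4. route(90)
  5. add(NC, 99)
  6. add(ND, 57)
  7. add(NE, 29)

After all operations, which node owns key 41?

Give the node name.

Op 1: add NA@14 -> ring=[14:NA]
Op 2: add NB@37 -> ring=[14:NA,37:NB]
Op 3: route key 20: smallest pos >= 20 is 37 -> NB
Op 4: route key 90: none >= 90, wrap to smallest pos 14 -> NA
Op 5: add NC@99 -> ring=[14:NA,37:NB,99:NC]
Op 6: add ND@57 -> ring=[14:NA,37:NB,57:ND,99:NC]
Op 7: add NE@29 -> ring=[14:NA,29:NE,37:NB,57:ND,99:NC]
Final route key 41: smallest pos >= 41 is 57 -> ND

Answer: ND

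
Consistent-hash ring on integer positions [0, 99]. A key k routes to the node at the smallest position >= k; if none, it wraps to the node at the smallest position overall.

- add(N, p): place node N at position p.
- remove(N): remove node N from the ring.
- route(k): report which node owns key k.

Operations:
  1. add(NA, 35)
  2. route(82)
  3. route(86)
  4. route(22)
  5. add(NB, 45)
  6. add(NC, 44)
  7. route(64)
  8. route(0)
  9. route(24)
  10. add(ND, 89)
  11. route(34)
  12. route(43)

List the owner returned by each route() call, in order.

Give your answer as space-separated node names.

Op 1: add NA@35 -> ring=[35:NA]
Op 2: route key 82: none >= 82, wrap to smallest pos 35 -> NA
Op 3: route key 86: none >= 86, wrap to smallest pos 35 -> NA
Op 4: route key 22: smallest pos >= 22 is 35 -> NA
Op 5: add NB@45 -> ring=[35:NA,45:NB]
Op 6: add NC@44 -> ring=[35:NA,44:NC,45:NB]
Op 7: route key 64: none >= 64, wrap to smallest pos 35 -> NA
Op 8: route key 0: smallest pos >= 0 is 35 -> NA
Op 9: route key 24: smallest pos >= 24 is 35 -> NA
Op 10: add ND@89 -> ring=[35:NA,44:NC,45:NB,89:ND]
Op 11: route key 34: smallest pos >= 34 is 35 -> NA
Op 12: route key 43: smallest pos >= 43 is 44 -> NC

Answer: NA NA NA NA NA NA NA NC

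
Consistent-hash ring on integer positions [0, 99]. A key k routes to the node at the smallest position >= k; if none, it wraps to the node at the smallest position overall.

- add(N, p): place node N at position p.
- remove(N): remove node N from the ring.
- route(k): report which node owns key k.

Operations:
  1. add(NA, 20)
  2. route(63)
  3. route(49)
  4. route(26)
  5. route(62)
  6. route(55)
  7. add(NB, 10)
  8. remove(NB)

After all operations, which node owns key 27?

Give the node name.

Op 1: add NA@20 -> ring=[20:NA]
Op 2: route key 63: none >= 63, wrap to smallest pos 20 -> NA
Op 3: route key 49: none >= 49, wrap to smallest pos 20 -> NA
Op 4: route key 26: none >= 26, wrap to smallest pos 20 -> NA
Op 5: route key 62: none >= 62, wrap to smallest pos 20 -> NA
Op 6: route key 55: none >= 55, wrap to smallest pos 20 -> NA
Op 7: add NB@10 -> ring=[10:NB,20:NA]
Op 8: remove NB -> ring=[20:NA]
Final route key 27: none >= 27, wrap to smallest pos 20 -> NA

Answer: NA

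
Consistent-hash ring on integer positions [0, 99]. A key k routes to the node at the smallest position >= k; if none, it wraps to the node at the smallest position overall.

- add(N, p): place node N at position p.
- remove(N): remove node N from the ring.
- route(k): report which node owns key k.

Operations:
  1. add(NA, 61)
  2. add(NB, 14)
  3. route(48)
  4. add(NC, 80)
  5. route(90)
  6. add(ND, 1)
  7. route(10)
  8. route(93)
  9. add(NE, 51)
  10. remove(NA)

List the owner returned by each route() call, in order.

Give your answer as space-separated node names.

Op 1: add NA@61 -> ring=[61:NA]
Op 2: add NB@14 -> ring=[14:NB,61:NA]
Op 3: route key 48: smallest pos >= 48 is 61 -> NA
Op 4: add NC@80 -> ring=[14:NB,61:NA,80:NC]
Op 5: route key 90: none >= 90, wrap to smallest pos 14 -> NB
Op 6: add ND@1 -> ring=[1:ND,14:NB,61:NA,80:NC]
Op 7: route key 10: smallest pos >= 10 is 14 -> NB
Op 8: route key 93: none >= 93, wrap to smallest pos 1 -> ND
Op 9: add NE@51 -> ring=[1:ND,14:NB,51:NE,61:NA,80:NC]
Op 10: remove NA -> ring=[1:ND,14:NB,51:NE,80:NC]

Answer: NA NB NB ND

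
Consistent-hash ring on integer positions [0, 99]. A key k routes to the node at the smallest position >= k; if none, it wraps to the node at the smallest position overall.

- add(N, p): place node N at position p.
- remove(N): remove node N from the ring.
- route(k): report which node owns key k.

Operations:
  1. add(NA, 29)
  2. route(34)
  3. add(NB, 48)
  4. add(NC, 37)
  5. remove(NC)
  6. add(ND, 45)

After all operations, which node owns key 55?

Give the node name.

Op 1: add NA@29 -> ring=[29:NA]
Op 2: route key 34: none >= 34, wrap to smallest pos 29 -> NA
Op 3: add NB@48 -> ring=[29:NA,48:NB]
Op 4: add NC@37 -> ring=[29:NA,37:NC,48:NB]
Op 5: remove NC -> ring=[29:NA,48:NB]
Op 6: add ND@45 -> ring=[29:NA,45:ND,48:NB]
Final route key 55: none >= 55, wrap to smallest pos 29 -> NA

Answer: NA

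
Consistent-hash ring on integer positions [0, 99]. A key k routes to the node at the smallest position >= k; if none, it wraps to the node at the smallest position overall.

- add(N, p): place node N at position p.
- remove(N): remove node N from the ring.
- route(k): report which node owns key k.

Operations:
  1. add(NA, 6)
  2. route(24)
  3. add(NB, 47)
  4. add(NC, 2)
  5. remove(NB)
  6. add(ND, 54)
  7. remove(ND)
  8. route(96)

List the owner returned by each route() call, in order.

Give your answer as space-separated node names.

Op 1: add NA@6 -> ring=[6:NA]
Op 2: route key 24: none >= 24, wrap to smallest pos 6 -> NA
Op 3: add NB@47 -> ring=[6:NA,47:NB]
Op 4: add NC@2 -> ring=[2:NC,6:NA,47:NB]
Op 5: remove NB -> ring=[2:NC,6:NA]
Op 6: add ND@54 -> ring=[2:NC,6:NA,54:ND]
Op 7: remove ND -> ring=[2:NC,6:NA]
Op 8: route key 96: none >= 96, wrap to smallest pos 2 -> NC

Answer: NA NC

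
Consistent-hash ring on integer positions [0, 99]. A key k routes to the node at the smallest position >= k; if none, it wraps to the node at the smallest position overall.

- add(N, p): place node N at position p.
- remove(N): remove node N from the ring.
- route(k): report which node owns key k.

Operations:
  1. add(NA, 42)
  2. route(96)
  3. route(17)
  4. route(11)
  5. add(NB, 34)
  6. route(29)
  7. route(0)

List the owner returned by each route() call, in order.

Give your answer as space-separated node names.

Answer: NA NA NA NB NB

Derivation:
Op 1: add NA@42 -> ring=[42:NA]
Op 2: route key 96: none >= 96, wrap to smallest pos 42 -> NA
Op 3: route key 17: smallest pos >= 17 is 42 -> NA
Op 4: route key 11: smallest pos >= 11 is 42 -> NA
Op 5: add NB@34 -> ring=[34:NB,42:NA]
Op 6: route key 29: smallest pos >= 29 is 34 -> NB
Op 7: route key 0: smallest pos >= 0 is 34 -> NB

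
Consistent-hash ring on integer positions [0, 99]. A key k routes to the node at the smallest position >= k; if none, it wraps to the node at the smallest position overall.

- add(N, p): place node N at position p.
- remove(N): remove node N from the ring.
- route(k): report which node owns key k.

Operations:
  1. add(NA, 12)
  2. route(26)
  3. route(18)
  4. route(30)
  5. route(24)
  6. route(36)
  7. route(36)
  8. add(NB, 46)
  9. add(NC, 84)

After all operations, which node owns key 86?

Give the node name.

Op 1: add NA@12 -> ring=[12:NA]
Op 2: route key 26: none >= 26, wrap to smallest pos 12 -> NA
Op 3: route key 18: none >= 18, wrap to smallest pos 12 -> NA
Op 4: route key 30: none >= 30, wrap to smallest pos 12 -> NA
Op 5: route key 24: none >= 24, wrap to smallest pos 12 -> NA
Op 6: route key 36: none >= 36, wrap to smallest pos 12 -> NA
Op 7: route key 36: none >= 36, wrap to smallest pos 12 -> NA
Op 8: add NB@46 -> ring=[12:NA,46:NB]
Op 9: add NC@84 -> ring=[12:NA,46:NB,84:NC]
Final route key 86: none >= 86, wrap to smallest pos 12 -> NA

Answer: NA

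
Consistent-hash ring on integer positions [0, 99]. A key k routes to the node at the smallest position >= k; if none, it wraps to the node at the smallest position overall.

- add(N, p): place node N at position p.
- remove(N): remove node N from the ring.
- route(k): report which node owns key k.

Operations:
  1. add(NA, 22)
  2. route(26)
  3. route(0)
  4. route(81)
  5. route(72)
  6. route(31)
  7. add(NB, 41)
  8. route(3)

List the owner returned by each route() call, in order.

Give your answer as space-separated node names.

Op 1: add NA@22 -> ring=[22:NA]
Op 2: route key 26: none >= 26, wrap to smallest pos 22 -> NA
Op 3: route key 0: smallest pos >= 0 is 22 -> NA
Op 4: route key 81: none >= 81, wrap to smallest pos 22 -> NA
Op 5: route key 72: none >= 72, wrap to smallest pos 22 -> NA
Op 6: route key 31: none >= 31, wrap to smallest pos 22 -> NA
Op 7: add NB@41 -> ring=[22:NA,41:NB]
Op 8: route key 3: smallest pos >= 3 is 22 -> NA

Answer: NA NA NA NA NA NA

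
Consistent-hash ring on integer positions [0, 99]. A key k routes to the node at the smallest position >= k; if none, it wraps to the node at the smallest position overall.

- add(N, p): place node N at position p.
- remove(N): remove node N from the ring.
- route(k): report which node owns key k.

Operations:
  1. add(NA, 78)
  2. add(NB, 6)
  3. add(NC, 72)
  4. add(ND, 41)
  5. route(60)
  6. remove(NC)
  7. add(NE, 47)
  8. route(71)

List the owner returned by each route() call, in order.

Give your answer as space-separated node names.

Answer: NC NA

Derivation:
Op 1: add NA@78 -> ring=[78:NA]
Op 2: add NB@6 -> ring=[6:NB,78:NA]
Op 3: add NC@72 -> ring=[6:NB,72:NC,78:NA]
Op 4: add ND@41 -> ring=[6:NB,41:ND,72:NC,78:NA]
Op 5: route key 60: smallest pos >= 60 is 72 -> NC
Op 6: remove NC -> ring=[6:NB,41:ND,78:NA]
Op 7: add NE@47 -> ring=[6:NB,41:ND,47:NE,78:NA]
Op 8: route key 71: smallest pos >= 71 is 78 -> NA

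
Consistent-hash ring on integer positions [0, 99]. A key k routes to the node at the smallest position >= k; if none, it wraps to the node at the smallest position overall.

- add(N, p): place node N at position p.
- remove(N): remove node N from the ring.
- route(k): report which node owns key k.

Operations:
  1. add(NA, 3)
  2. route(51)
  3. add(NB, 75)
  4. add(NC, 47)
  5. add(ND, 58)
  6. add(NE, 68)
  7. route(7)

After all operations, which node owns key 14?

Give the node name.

Answer: NC

Derivation:
Op 1: add NA@3 -> ring=[3:NA]
Op 2: route key 51: none >= 51, wrap to smallest pos 3 -> NA
Op 3: add NB@75 -> ring=[3:NA,75:NB]
Op 4: add NC@47 -> ring=[3:NA,47:NC,75:NB]
Op 5: add ND@58 -> ring=[3:NA,47:NC,58:ND,75:NB]
Op 6: add NE@68 -> ring=[3:NA,47:NC,58:ND,68:NE,75:NB]
Op 7: route key 7: smallest pos >= 7 is 47 -> NC
Final route key 14: smallest pos >= 14 is 47 -> NC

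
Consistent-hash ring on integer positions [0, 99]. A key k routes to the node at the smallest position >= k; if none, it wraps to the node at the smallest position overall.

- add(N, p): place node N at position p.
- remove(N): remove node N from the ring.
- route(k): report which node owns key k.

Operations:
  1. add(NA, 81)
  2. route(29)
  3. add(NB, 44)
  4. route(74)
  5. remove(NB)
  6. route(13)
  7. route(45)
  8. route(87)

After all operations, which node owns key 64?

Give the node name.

Op 1: add NA@81 -> ring=[81:NA]
Op 2: route key 29: smallest pos >= 29 is 81 -> NA
Op 3: add NB@44 -> ring=[44:NB,81:NA]
Op 4: route key 74: smallest pos >= 74 is 81 -> NA
Op 5: remove NB -> ring=[81:NA]
Op 6: route key 13: smallest pos >= 13 is 81 -> NA
Op 7: route key 45: smallest pos >= 45 is 81 -> NA
Op 8: route key 87: none >= 87, wrap to smallest pos 81 -> NA
Final route key 64: smallest pos >= 64 is 81 -> NA

Answer: NA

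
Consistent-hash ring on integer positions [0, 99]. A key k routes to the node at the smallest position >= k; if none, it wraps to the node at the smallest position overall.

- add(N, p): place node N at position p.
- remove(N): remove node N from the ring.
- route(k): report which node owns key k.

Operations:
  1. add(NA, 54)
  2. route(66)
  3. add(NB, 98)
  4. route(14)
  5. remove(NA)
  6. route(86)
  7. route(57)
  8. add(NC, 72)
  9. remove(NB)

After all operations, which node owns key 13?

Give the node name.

Op 1: add NA@54 -> ring=[54:NA]
Op 2: route key 66: none >= 66, wrap to smallest pos 54 -> NA
Op 3: add NB@98 -> ring=[54:NA,98:NB]
Op 4: route key 14: smallest pos >= 14 is 54 -> NA
Op 5: remove NA -> ring=[98:NB]
Op 6: route key 86: smallest pos >= 86 is 98 -> NB
Op 7: route key 57: smallest pos >= 57 is 98 -> NB
Op 8: add NC@72 -> ring=[72:NC,98:NB]
Op 9: remove NB -> ring=[72:NC]
Final route key 13: smallest pos >= 13 is 72 -> NC

Answer: NC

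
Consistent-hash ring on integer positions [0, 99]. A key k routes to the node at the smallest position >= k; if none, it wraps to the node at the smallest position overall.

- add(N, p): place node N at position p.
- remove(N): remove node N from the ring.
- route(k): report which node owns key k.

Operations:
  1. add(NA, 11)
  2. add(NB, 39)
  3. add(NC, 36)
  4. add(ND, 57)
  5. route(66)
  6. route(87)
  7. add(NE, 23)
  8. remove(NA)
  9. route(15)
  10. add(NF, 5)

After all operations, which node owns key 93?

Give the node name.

Op 1: add NA@11 -> ring=[11:NA]
Op 2: add NB@39 -> ring=[11:NA,39:NB]
Op 3: add NC@36 -> ring=[11:NA,36:NC,39:NB]
Op 4: add ND@57 -> ring=[11:NA,36:NC,39:NB,57:ND]
Op 5: route key 66: none >= 66, wrap to smallest pos 11 -> NA
Op 6: route key 87: none >= 87, wrap to smallest pos 11 -> NA
Op 7: add NE@23 -> ring=[11:NA,23:NE,36:NC,39:NB,57:ND]
Op 8: remove NA -> ring=[23:NE,36:NC,39:NB,57:ND]
Op 9: route key 15: smallest pos >= 15 is 23 -> NE
Op 10: add NF@5 -> ring=[5:NF,23:NE,36:NC,39:NB,57:ND]
Final route key 93: none >= 93, wrap to smallest pos 5 -> NF

Answer: NF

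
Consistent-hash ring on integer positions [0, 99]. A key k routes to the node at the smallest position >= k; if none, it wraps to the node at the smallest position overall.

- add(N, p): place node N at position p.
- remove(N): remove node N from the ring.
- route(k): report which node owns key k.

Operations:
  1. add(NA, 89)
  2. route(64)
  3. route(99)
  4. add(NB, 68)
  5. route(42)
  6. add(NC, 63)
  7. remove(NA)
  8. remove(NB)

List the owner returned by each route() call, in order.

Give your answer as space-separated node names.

Op 1: add NA@89 -> ring=[89:NA]
Op 2: route key 64: smallest pos >= 64 is 89 -> NA
Op 3: route key 99: none >= 99, wrap to smallest pos 89 -> NA
Op 4: add NB@68 -> ring=[68:NB,89:NA]
Op 5: route key 42: smallest pos >= 42 is 68 -> NB
Op 6: add NC@63 -> ring=[63:NC,68:NB,89:NA]
Op 7: remove NA -> ring=[63:NC,68:NB]
Op 8: remove NB -> ring=[63:NC]

Answer: NA NA NB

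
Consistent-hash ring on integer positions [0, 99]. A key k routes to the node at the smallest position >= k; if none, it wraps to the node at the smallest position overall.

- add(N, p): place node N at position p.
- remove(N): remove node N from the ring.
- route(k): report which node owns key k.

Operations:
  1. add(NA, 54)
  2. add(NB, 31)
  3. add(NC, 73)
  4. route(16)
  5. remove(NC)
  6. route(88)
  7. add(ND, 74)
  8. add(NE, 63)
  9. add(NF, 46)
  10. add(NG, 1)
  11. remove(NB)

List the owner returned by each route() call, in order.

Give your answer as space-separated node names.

Op 1: add NA@54 -> ring=[54:NA]
Op 2: add NB@31 -> ring=[31:NB,54:NA]
Op 3: add NC@73 -> ring=[31:NB,54:NA,73:NC]
Op 4: route key 16: smallest pos >= 16 is 31 -> NB
Op 5: remove NC -> ring=[31:NB,54:NA]
Op 6: route key 88: none >= 88, wrap to smallest pos 31 -> NB
Op 7: add ND@74 -> ring=[31:NB,54:NA,74:ND]
Op 8: add NE@63 -> ring=[31:NB,54:NA,63:NE,74:ND]
Op 9: add NF@46 -> ring=[31:NB,46:NF,54:NA,63:NE,74:ND]
Op 10: add NG@1 -> ring=[1:NG,31:NB,46:NF,54:NA,63:NE,74:ND]
Op 11: remove NB -> ring=[1:NG,46:NF,54:NA,63:NE,74:ND]

Answer: NB NB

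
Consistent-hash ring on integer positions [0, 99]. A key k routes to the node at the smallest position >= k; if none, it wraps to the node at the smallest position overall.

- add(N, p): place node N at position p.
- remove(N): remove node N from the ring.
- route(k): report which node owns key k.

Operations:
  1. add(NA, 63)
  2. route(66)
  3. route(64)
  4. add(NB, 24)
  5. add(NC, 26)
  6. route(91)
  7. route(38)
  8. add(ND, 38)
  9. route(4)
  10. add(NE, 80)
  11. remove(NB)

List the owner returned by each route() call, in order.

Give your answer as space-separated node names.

Answer: NA NA NB NA NB

Derivation:
Op 1: add NA@63 -> ring=[63:NA]
Op 2: route key 66: none >= 66, wrap to smallest pos 63 -> NA
Op 3: route key 64: none >= 64, wrap to smallest pos 63 -> NA
Op 4: add NB@24 -> ring=[24:NB,63:NA]
Op 5: add NC@26 -> ring=[24:NB,26:NC,63:NA]
Op 6: route key 91: none >= 91, wrap to smallest pos 24 -> NB
Op 7: route key 38: smallest pos >= 38 is 63 -> NA
Op 8: add ND@38 -> ring=[24:NB,26:NC,38:ND,63:NA]
Op 9: route key 4: smallest pos >= 4 is 24 -> NB
Op 10: add NE@80 -> ring=[24:NB,26:NC,38:ND,63:NA,80:NE]
Op 11: remove NB -> ring=[26:NC,38:ND,63:NA,80:NE]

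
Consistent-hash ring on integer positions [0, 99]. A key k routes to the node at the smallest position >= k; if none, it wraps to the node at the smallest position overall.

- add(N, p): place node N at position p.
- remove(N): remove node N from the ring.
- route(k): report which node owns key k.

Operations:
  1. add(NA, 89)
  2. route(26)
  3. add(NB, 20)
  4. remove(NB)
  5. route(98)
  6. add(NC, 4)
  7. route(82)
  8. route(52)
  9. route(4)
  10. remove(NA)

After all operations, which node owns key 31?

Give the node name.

Op 1: add NA@89 -> ring=[89:NA]
Op 2: route key 26: smallest pos >= 26 is 89 -> NA
Op 3: add NB@20 -> ring=[20:NB,89:NA]
Op 4: remove NB -> ring=[89:NA]
Op 5: route key 98: none >= 98, wrap to smallest pos 89 -> NA
Op 6: add NC@4 -> ring=[4:NC,89:NA]
Op 7: route key 82: smallest pos >= 82 is 89 -> NA
Op 8: route key 52: smallest pos >= 52 is 89 -> NA
Op 9: route key 4: smallest pos >= 4 is 4 -> NC
Op 10: remove NA -> ring=[4:NC]
Final route key 31: none >= 31, wrap to smallest pos 4 -> NC

Answer: NC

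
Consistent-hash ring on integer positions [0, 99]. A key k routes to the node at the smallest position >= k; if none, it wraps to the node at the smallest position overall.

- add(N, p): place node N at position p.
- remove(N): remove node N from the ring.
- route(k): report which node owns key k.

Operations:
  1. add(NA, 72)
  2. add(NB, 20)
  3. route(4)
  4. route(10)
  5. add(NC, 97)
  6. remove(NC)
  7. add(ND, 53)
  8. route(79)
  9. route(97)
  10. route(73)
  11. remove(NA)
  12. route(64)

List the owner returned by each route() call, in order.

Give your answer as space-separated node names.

Op 1: add NA@72 -> ring=[72:NA]
Op 2: add NB@20 -> ring=[20:NB,72:NA]
Op 3: route key 4: smallest pos >= 4 is 20 -> NB
Op 4: route key 10: smallest pos >= 10 is 20 -> NB
Op 5: add NC@97 -> ring=[20:NB,72:NA,97:NC]
Op 6: remove NC -> ring=[20:NB,72:NA]
Op 7: add ND@53 -> ring=[20:NB,53:ND,72:NA]
Op 8: route key 79: none >= 79, wrap to smallest pos 20 -> NB
Op 9: route key 97: none >= 97, wrap to smallest pos 20 -> NB
Op 10: route key 73: none >= 73, wrap to smallest pos 20 -> NB
Op 11: remove NA -> ring=[20:NB,53:ND]
Op 12: route key 64: none >= 64, wrap to smallest pos 20 -> NB

Answer: NB NB NB NB NB NB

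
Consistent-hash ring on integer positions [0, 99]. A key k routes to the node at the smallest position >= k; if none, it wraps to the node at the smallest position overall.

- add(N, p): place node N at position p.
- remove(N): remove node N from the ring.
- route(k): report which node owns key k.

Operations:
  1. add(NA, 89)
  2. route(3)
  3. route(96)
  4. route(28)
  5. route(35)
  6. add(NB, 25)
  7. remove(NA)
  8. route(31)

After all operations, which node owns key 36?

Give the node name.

Answer: NB

Derivation:
Op 1: add NA@89 -> ring=[89:NA]
Op 2: route key 3: smallest pos >= 3 is 89 -> NA
Op 3: route key 96: none >= 96, wrap to smallest pos 89 -> NA
Op 4: route key 28: smallest pos >= 28 is 89 -> NA
Op 5: route key 35: smallest pos >= 35 is 89 -> NA
Op 6: add NB@25 -> ring=[25:NB,89:NA]
Op 7: remove NA -> ring=[25:NB]
Op 8: route key 31: none >= 31, wrap to smallest pos 25 -> NB
Final route key 36: none >= 36, wrap to smallest pos 25 -> NB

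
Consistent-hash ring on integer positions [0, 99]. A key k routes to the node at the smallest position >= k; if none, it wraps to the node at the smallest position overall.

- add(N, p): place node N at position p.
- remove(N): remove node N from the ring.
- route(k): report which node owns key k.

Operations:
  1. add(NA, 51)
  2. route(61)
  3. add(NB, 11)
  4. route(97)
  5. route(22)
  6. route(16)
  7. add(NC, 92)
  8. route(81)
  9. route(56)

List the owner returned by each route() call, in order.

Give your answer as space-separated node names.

Answer: NA NB NA NA NC NC

Derivation:
Op 1: add NA@51 -> ring=[51:NA]
Op 2: route key 61: none >= 61, wrap to smallest pos 51 -> NA
Op 3: add NB@11 -> ring=[11:NB,51:NA]
Op 4: route key 97: none >= 97, wrap to smallest pos 11 -> NB
Op 5: route key 22: smallest pos >= 22 is 51 -> NA
Op 6: route key 16: smallest pos >= 16 is 51 -> NA
Op 7: add NC@92 -> ring=[11:NB,51:NA,92:NC]
Op 8: route key 81: smallest pos >= 81 is 92 -> NC
Op 9: route key 56: smallest pos >= 56 is 92 -> NC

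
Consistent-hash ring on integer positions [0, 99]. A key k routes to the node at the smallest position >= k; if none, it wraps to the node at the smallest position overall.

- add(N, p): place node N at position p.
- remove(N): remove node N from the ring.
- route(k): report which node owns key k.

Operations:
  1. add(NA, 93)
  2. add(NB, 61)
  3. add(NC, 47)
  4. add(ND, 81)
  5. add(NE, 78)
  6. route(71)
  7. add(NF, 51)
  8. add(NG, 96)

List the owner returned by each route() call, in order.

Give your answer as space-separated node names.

Op 1: add NA@93 -> ring=[93:NA]
Op 2: add NB@61 -> ring=[61:NB,93:NA]
Op 3: add NC@47 -> ring=[47:NC,61:NB,93:NA]
Op 4: add ND@81 -> ring=[47:NC,61:NB,81:ND,93:NA]
Op 5: add NE@78 -> ring=[47:NC,61:NB,78:NE,81:ND,93:NA]
Op 6: route key 71: smallest pos >= 71 is 78 -> NE
Op 7: add NF@51 -> ring=[47:NC,51:NF,61:NB,78:NE,81:ND,93:NA]
Op 8: add NG@96 -> ring=[47:NC,51:NF,61:NB,78:NE,81:ND,93:NA,96:NG]

Answer: NE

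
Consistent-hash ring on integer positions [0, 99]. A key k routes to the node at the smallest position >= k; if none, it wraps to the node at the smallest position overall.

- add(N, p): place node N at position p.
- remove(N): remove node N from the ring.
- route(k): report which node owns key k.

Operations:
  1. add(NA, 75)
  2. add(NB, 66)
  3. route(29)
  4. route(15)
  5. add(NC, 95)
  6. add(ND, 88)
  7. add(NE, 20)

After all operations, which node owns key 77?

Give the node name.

Op 1: add NA@75 -> ring=[75:NA]
Op 2: add NB@66 -> ring=[66:NB,75:NA]
Op 3: route key 29: smallest pos >= 29 is 66 -> NB
Op 4: route key 15: smallest pos >= 15 is 66 -> NB
Op 5: add NC@95 -> ring=[66:NB,75:NA,95:NC]
Op 6: add ND@88 -> ring=[66:NB,75:NA,88:ND,95:NC]
Op 7: add NE@20 -> ring=[20:NE,66:NB,75:NA,88:ND,95:NC]
Final route key 77: smallest pos >= 77 is 88 -> ND

Answer: ND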